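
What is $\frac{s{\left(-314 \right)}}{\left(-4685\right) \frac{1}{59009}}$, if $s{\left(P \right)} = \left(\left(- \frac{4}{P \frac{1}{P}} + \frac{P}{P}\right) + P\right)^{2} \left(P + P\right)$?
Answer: $\frac{3723886391828}{4685} \approx 7.9485 \cdot 10^{8}$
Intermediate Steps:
$s{\left(P \right)} = 2 P \left(-3 + P\right)^{2}$ ($s{\left(P \right)} = \left(\left(- \frac{4}{1} + 1\right) + P\right)^{2} \cdot 2 P = \left(\left(\left(-4\right) 1 + 1\right) + P\right)^{2} \cdot 2 P = \left(\left(-4 + 1\right) + P\right)^{2} \cdot 2 P = \left(-3 + P\right)^{2} \cdot 2 P = 2 P \left(-3 + P\right)^{2}$)
$\frac{s{\left(-314 \right)}}{\left(-4685\right) \frac{1}{59009}} = \frac{2 \left(-314\right) \left(-3 - 314\right)^{2}}{\left(-4685\right) \frac{1}{59009}} = \frac{2 \left(-314\right) \left(-317\right)^{2}}{\left(-4685\right) \frac{1}{59009}} = \frac{2 \left(-314\right) 100489}{- \frac{4685}{59009}} = \left(-63107092\right) \left(- \frac{59009}{4685}\right) = \frac{3723886391828}{4685}$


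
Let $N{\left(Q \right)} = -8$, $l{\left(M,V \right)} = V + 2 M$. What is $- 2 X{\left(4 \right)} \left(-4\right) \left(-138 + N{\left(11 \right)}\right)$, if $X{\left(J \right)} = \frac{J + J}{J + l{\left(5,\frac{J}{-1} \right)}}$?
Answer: $- \frac{4672}{5} \approx -934.4$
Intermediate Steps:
$X{\left(J \right)} = \frac{J}{5}$ ($X{\left(J \right)} = \frac{J + J}{J + \left(\frac{J}{-1} + 2 \cdot 5\right)} = \frac{2 J}{J + \left(J \left(-1\right) + 10\right)} = \frac{2 J}{J - \left(-10 + J\right)} = \frac{2 J}{10} = 2 J \frac{1}{10} = \frac{J}{5}$)
$- 2 X{\left(4 \right)} \left(-4\right) \left(-138 + N{\left(11 \right)}\right) = - 2 \cdot \frac{1}{5} \cdot 4 \left(-4\right) \left(-138 - 8\right) = \left(-2\right) \frac{4}{5} \left(-4\right) \left(-146\right) = \left(- \frac{8}{5}\right) \left(-4\right) \left(-146\right) = \frac{32}{5} \left(-146\right) = - \frac{4672}{5}$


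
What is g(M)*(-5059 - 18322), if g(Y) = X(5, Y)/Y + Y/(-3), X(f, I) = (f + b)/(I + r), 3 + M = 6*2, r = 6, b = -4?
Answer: 9445924/135 ≈ 69970.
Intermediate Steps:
M = 9 (M = -3 + 6*2 = -3 + 12 = 9)
X(f, I) = (-4 + f)/(6 + I) (X(f, I) = (f - 4)/(I + 6) = (-4 + f)/(6 + I))
g(Y) = -Y/3 + 1/(Y*(6 + Y)) (g(Y) = ((-4 + 5)/(6 + Y))/Y + Y/(-3) = (1/(6 + Y))/Y + Y*(-1/3) = 1/((6 + Y)*Y) - Y/3 = 1/(Y*(6 + Y)) - Y/3 = -Y/3 + 1/(Y*(6 + Y)))
g(M)*(-5059 - 18322) = ((1/3)*(3 - 1*9**2*(6 + 9))/(9*(6 + 9)))*(-5059 - 18322) = ((1/3)*(1/9)*(3 - 1*81*15)/15)*(-23381) = ((1/3)*(1/9)*(1/15)*(3 - 1215))*(-23381) = ((1/3)*(1/9)*(1/15)*(-1212))*(-23381) = -404/135*(-23381) = 9445924/135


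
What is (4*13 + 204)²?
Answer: 65536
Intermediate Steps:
(4*13 + 204)² = (52 + 204)² = 256² = 65536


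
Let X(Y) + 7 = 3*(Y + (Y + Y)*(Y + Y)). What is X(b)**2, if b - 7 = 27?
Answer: 195077089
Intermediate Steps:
b = 34 (b = 7 + 27 = 34)
X(Y) = -7 + 3*Y + 12*Y**2 (X(Y) = -7 + 3*(Y + (Y + Y)*(Y + Y)) = -7 + 3*(Y + (2*Y)*(2*Y)) = -7 + 3*(Y + 4*Y**2) = -7 + (3*Y + 12*Y**2) = -7 + 3*Y + 12*Y**2)
X(b)**2 = (-7 + 3*34 + 12*34**2)**2 = (-7 + 102 + 12*1156)**2 = (-7 + 102 + 13872)**2 = 13967**2 = 195077089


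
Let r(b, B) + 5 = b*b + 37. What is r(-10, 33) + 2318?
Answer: 2450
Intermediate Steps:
r(b, B) = 32 + b**2 (r(b, B) = -5 + (b*b + 37) = -5 + (b**2 + 37) = -5 + (37 + b**2) = 32 + b**2)
r(-10, 33) + 2318 = (32 + (-10)**2) + 2318 = (32 + 100) + 2318 = 132 + 2318 = 2450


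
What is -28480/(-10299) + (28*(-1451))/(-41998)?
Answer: 807265406/216268701 ≈ 3.7327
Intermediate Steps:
-28480/(-10299) + (28*(-1451))/(-41998) = -28480*(-1/10299) - 40628*(-1/41998) = 28480/10299 + 20314/20999 = 807265406/216268701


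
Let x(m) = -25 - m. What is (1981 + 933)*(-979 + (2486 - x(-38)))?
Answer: 4353516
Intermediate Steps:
(1981 + 933)*(-979 + (2486 - x(-38))) = (1981 + 933)*(-979 + (2486 - (-25 - 1*(-38)))) = 2914*(-979 + (2486 - (-25 + 38))) = 2914*(-979 + (2486 - 1*13)) = 2914*(-979 + (2486 - 13)) = 2914*(-979 + 2473) = 2914*1494 = 4353516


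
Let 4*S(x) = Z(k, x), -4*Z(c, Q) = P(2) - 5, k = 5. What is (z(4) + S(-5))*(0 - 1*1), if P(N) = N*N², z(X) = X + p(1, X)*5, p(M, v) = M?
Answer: -141/16 ≈ -8.8125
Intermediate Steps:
z(X) = 5 + X (z(X) = X + 1*5 = X + 5 = 5 + X)
P(N) = N³
Z(c, Q) = -¾ (Z(c, Q) = -(2³ - 5)/4 = -(8 - 5)/4 = -¼*3 = -¾)
S(x) = -3/16 (S(x) = (¼)*(-¾) = -3/16)
(z(4) + S(-5))*(0 - 1*1) = ((5 + 4) - 3/16)*(0 - 1*1) = (9 - 3/16)*(0 - 1) = (141/16)*(-1) = -141/16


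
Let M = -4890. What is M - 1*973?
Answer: -5863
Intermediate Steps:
M - 1*973 = -4890 - 1*973 = -4890 - 973 = -5863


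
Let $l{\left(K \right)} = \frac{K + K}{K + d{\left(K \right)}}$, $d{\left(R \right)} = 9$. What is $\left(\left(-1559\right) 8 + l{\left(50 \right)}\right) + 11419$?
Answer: $- \frac{62027}{59} \approx -1051.3$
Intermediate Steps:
$l{\left(K \right)} = \frac{2 K}{9 + K}$ ($l{\left(K \right)} = \frac{K + K}{K + 9} = \frac{2 K}{9 + K}$)
$\left(\left(-1559\right) 8 + l{\left(50 \right)}\right) + 11419 = \left(\left(-1559\right) 8 + 2 \cdot 50 \frac{1}{9 + 50}\right) + 11419 = \left(-12472 + 2 \cdot 50 \cdot \frac{1}{59}\right) + 11419 = \left(-12472 + \frac{100}{59}\right) + 11419 = - \frac{735748}{59} + 11419 = - \frac{62027}{59}$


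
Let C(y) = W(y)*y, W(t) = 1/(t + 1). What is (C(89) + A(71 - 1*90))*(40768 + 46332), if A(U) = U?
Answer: -14118910/9 ≈ -1.5688e+6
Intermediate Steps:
W(t) = 1/(1 + t)
C(y) = y/(1 + y)
(C(89) + A(71 - 1*90))*(40768 + 46332) = (89/(1 + 89) + (71 - 1*90))*(40768 + 46332) = (89/90 + (71 - 90))*87100 = (89*(1/90) - 19)*87100 = (89/90 - 19)*87100 = -1621/90*87100 = -14118910/9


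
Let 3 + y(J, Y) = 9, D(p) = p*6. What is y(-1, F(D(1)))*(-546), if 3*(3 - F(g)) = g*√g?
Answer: -3276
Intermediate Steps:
D(p) = 6*p
F(g) = 3 - g^(3/2)/3 (F(g) = 3 - g*√g/3 = 3 - g^(3/2)/3)
y(J, Y) = 6 (y(J, Y) = -3 + 9 = 6)
y(-1, F(D(1)))*(-546) = 6*(-546) = -3276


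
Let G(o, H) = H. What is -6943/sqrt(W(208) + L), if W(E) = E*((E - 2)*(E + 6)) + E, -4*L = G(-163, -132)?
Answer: -6943*sqrt(20793)/436653 ≈ -2.2928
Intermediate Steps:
L = 33 (L = -1/4*(-132) = 33)
W(E) = E + E*(-2 + E)*(6 + E) (W(E) = E*((-2 + E)*(6 + E)) + E = E*(-2 + E)*(6 + E) + E = E + E*(-2 + E)*(6 + E))
-6943/sqrt(W(208) + L) = -6943/sqrt(208*(-11 + 208**2 + 4*208) + 33) = -6943/sqrt(208*(-11 + 43264 + 832) + 33) = -6943/sqrt(208*44085 + 33) = -6943/sqrt(9169680 + 33) = -6943*sqrt(20793)/436653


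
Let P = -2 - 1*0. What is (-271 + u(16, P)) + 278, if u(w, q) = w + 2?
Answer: 25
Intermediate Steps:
P = -2 (P = -2 + 0 = -2)
u(w, q) = 2 + w
(-271 + u(16, P)) + 278 = (-271 + (2 + 16)) + 278 = (-271 + 18) + 278 = -253 + 278 = 25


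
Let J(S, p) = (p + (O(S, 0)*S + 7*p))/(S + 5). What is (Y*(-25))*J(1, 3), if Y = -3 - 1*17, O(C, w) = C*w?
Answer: 2000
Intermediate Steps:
J(S, p) = 8*p/(5 + S) (J(S, p) = (p + ((S*0)*S + 7*p))/(S + 5) = (p + (0*S + 7*p))/(5 + S) = (p + (0 + 7*p))/(5 + S) = (p + 7*p)/(5 + S) = (8*p)/(5 + S) = 8*p/(5 + S))
Y = -20 (Y = -3 - 17 = -20)
(Y*(-25))*J(1, 3) = (-20*(-25))*(8*3/(5 + 1)) = 500*(8*3/6) = 500*(8*3*(⅙)) = 500*4 = 2000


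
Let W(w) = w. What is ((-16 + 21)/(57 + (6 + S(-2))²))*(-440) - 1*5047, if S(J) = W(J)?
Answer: -370631/73 ≈ -5077.1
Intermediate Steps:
S(J) = J
((-16 + 21)/(57 + (6 + S(-2))²))*(-440) - 1*5047 = ((-16 + 21)/(57 + (6 - 2)²))*(-440) - 1*5047 = (5/(57 + 4²))*(-440) - 5047 = (5/(57 + 16))*(-440) - 5047 = (5/73)*(-440) - 5047 = -2200/73 - 5047 = -370631/73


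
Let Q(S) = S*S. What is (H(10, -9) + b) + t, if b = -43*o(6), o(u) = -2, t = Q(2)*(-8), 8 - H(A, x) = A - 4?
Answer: 56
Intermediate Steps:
H(A, x) = 12 - A (H(A, x) = 8 - (A - 4) = 8 - (-4 + A) = 8 + (4 - A) = 12 - A)
Q(S) = S²
t = -32 (t = 2²*(-8) = 4*(-8) = -32)
b = 86 (b = -43*(-2) = 86)
(H(10, -9) + b) + t = ((12 - 1*10) + 86) - 32 = ((12 - 10) + 86) - 32 = (2 + 86) - 32 = 88 - 32 = 56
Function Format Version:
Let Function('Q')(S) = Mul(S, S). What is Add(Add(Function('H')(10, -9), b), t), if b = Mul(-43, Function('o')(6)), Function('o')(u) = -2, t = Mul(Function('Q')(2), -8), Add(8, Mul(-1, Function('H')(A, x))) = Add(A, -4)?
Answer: 56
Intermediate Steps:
Function('H')(A, x) = Add(12, Mul(-1, A)) (Function('H')(A, x) = Add(8, Mul(-1, Add(A, -4))) = Add(8, Mul(-1, Add(-4, A))) = Add(8, Add(4, Mul(-1, A))) = Add(12, Mul(-1, A)))
Function('Q')(S) = Pow(S, 2)
t = -32 (t = Mul(Pow(2, 2), -8) = Mul(4, -8) = -32)
b = 86 (b = Mul(-43, -2) = 86)
Add(Add(Function('H')(10, -9), b), t) = Add(Add(Add(12, Mul(-1, 10)), 86), -32) = Add(Add(Add(12, -10), 86), -32) = Add(Add(2, 86), -32) = Add(88, -32) = 56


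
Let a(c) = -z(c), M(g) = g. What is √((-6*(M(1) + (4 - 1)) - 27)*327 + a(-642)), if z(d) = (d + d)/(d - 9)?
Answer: I*√785396129/217 ≈ 129.15*I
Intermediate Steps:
z(d) = 2*d/(-9 + d) (z(d) = (2*d)/(-9 + d) = 2*d/(-9 + d))
a(c) = -2*c/(-9 + c)
√((-6*(M(1) + (4 - 1)) - 27)*327 + a(-642)) = √((-6*(1 + (4 - 1)) - 27)*327 - 2*(-642)/(-9 - 642)) = √((-6*(1 + 3) - 27)*327 - 2*(-642)/(-651)) = √((-6*4 - 27)*327 - 2*(-642)*(-1/651)) = √((-24 - 27)*327 - 428/217) = √(-51*327 - 428/217) = √(-16677 - 428/217) = √(-3619337/217) = I*√785396129/217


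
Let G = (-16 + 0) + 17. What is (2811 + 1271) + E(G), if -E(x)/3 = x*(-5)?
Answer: 4097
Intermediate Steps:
G = 1 (G = -16 + 17 = 1)
E(x) = 15*x (E(x) = -3*x*(-5) = -(-15)*x = 15*x)
(2811 + 1271) + E(G) = (2811 + 1271) + 15*1 = 4082 + 15 = 4097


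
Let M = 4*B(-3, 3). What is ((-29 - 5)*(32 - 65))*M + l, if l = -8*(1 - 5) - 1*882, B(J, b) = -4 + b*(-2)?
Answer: -45730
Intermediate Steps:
B(J, b) = -4 - 2*b
M = -40 (M = 4*(-4 - 2*3) = 4*(-4 - 6) = 4*(-10) = -40)
l = -850 (l = -8*(-4) - 882 = 32 - 882 = -850)
((-29 - 5)*(32 - 65))*M + l = ((-29 - 5)*(32 - 65))*(-40) - 850 = -34*(-33)*(-40) - 850 = 1122*(-40) - 850 = -44880 - 850 = -45730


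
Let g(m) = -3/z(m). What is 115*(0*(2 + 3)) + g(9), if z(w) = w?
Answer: -⅓ ≈ -0.33333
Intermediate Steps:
g(m) = -3/m
115*(0*(2 + 3)) + g(9) = 115*(0*(2 + 3)) - 3/9 = 115*(0*5) - 3*⅑ = 115*0 - ⅓ = 0 - ⅓ = -⅓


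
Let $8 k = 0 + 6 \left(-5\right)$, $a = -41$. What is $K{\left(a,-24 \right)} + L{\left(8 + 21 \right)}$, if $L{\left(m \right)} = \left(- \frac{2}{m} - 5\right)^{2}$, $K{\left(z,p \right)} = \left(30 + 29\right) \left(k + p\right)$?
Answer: $- \frac{5421273}{3364} \approx -1611.6$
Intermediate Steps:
$k = - \frac{15}{4}$ ($k = \frac{0 + 6 \left(-5\right)}{8} = \frac{0 - 30}{8} = \frac{1}{8} \left(-30\right) = - \frac{15}{4} \approx -3.75$)
$K{\left(z,p \right)} = - \frac{885}{4} + 59 p$ ($K{\left(z,p \right)} = \left(30 + 29\right) \left(- \frac{15}{4} + p\right) = 59 \left(- \frac{15}{4} + p\right) = - \frac{885}{4} + 59 p$)
$L{\left(m \right)} = \left(-5 - \frac{2}{m}\right)^{2}$
$K{\left(a,-24 \right)} + L{\left(8 + 21 \right)} = \left(- \frac{885}{4} + 59 \left(-24\right)\right) + \frac{\left(2 + 5 \left(8 + 21\right)\right)^{2}}{\left(8 + 21\right)^{2}} = \left(- \frac{885}{4} - 1416\right) + \frac{\left(2 + 5 \cdot 29\right)^{2}}{841} = - \frac{6549}{4} + \frac{\left(2 + 145\right)^{2}}{841} = - \frac{6549}{4} + \frac{147^{2}}{841} = - \frac{6549}{4} + \frac{1}{841} \cdot 21609 = - \frac{6549}{4} + \frac{21609}{841} = - \frac{5421273}{3364}$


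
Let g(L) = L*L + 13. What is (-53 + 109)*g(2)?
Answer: 952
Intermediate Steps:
g(L) = 13 + L² (g(L) = L² + 13 = 13 + L²)
(-53 + 109)*g(2) = (-53 + 109)*(13 + 2²) = 56*(13 + 4) = 56*17 = 952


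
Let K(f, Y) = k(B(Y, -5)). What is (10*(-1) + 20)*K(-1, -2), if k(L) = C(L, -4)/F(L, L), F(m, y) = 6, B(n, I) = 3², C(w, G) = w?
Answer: 15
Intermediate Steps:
B(n, I) = 9
k(L) = L/6
K(f, Y) = 3/2 (K(f, Y) = (⅙)*9 = 3/2)
(10*(-1) + 20)*K(-1, -2) = (10*(-1) + 20)*(3/2) = (-10 + 20)*(3/2) = 10*(3/2) = 15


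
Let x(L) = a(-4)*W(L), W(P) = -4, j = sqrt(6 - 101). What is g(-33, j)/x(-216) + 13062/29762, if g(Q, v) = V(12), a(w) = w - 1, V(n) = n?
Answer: 77298/74405 ≈ 1.0389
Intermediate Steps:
j = I*sqrt(95) (j = sqrt(-95) = I*sqrt(95) ≈ 9.7468*I)
a(w) = -1 + w
g(Q, v) = 12
x(L) = 20 (x(L) = (-1 - 4)*(-4) = -5*(-4) = 20)
g(-33, j)/x(-216) + 13062/29762 = 12/20 + 13062/29762 = 12*(1/20) + 13062*(1/29762) = 3/5 + 6531/14881 = 77298/74405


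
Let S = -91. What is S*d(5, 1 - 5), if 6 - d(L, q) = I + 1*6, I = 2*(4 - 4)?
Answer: 0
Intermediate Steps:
I = 0 (I = 2*0 = 0)
d(L, q) = 0 (d(L, q) = 6 - (0 + 1*6) = 6 - (0 + 6) = 6 - 1*6 = 6 - 6 = 0)
S*d(5, 1 - 5) = -91*0 = 0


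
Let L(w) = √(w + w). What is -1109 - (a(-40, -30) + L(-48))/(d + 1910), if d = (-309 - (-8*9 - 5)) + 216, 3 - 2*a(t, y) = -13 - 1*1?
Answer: -4200909/3788 - 2*I*√6/947 ≈ -1109.0 - 0.0051732*I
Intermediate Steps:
L(w) = √2*√w (L(w) = √(2*w) = √2*√w)
a(t, y) = 17/2 (a(t, y) = 3/2 - (-13 - 1*1)/2 = 3/2 - (-13 - 1)/2 = 3/2 - ½*(-14) = 3/2 + 7 = 17/2)
d = -16 (d = (-309 - (-72 - 5)) + 216 = (-309 - 1*(-77)) + 216 = (-309 + 77) + 216 = -232 + 216 = -16)
-1109 - (a(-40, -30) + L(-48))/(d + 1910) = -1109 - (17/2 + √2*√(-48))/(-16 + 1910) = -1109 - (17/2 + √2*(4*I*√3))/1894 = -1109 - (17/2 + 4*I*√6)/1894 = -1109 - (17/3788 + 2*I*√6/947) = -1109 + (-17/3788 - 2*I*√6/947) = -4200909/3788 - 2*I*√6/947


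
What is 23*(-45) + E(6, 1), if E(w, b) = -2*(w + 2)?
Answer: -1051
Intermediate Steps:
E(w, b) = -4 - 2*w (E(w, b) = -2*(2 + w) = -4 - 2*w)
23*(-45) + E(6, 1) = 23*(-45) + (-4 - 2*6) = -1035 + (-4 - 12) = -1035 - 16 = -1051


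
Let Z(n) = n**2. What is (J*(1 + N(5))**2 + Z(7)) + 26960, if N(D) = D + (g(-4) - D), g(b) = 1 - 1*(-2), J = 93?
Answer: 28497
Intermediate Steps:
g(b) = 3 (g(b) = 1 + 2 = 3)
N(D) = 3 (N(D) = D + (3 - D) = 3)
(J*(1 + N(5))**2 + Z(7)) + 26960 = (93*(1 + 3)**2 + 7**2) + 26960 = (93*4**2 + 49) + 26960 = (93*16 + 49) + 26960 = (1488 + 49) + 26960 = 1537 + 26960 = 28497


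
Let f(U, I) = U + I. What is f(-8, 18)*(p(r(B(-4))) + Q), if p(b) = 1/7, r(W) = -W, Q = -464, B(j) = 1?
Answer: -32470/7 ≈ -4638.6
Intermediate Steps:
p(b) = 1/7
f(U, I) = I + U
f(-8, 18)*(p(r(B(-4))) + Q) = (18 - 8)*(1/7 - 464) = 10*(-3247/7) = -32470/7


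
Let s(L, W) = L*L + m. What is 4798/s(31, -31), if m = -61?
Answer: 2399/450 ≈ 5.3311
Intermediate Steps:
s(L, W) = -61 + L**2 (s(L, W) = L*L - 61 = L**2 - 61 = -61 + L**2)
4798/s(31, -31) = 4798/(-61 + 31**2) = 4798/(-61 + 961) = 4798/900 = 4798*(1/900) = 2399/450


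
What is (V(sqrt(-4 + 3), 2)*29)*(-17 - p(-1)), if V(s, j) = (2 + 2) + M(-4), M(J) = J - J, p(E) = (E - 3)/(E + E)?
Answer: -2204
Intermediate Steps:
p(E) = (-3 + E)/(2*E) (p(E) = (-3 + E)/((2*E)) = (-3 + E)*(1/(2*E)) = (-3 + E)/(2*E))
M(J) = 0
V(s, j) = 4 (V(s, j) = (2 + 2) + 0 = 4 + 0 = 4)
(V(sqrt(-4 + 3), 2)*29)*(-17 - p(-1)) = (4*29)*(-17 - (-3 - 1)/(2*(-1))) = 116*(-17 - (-1)*(-4)/2) = 116*(-17 - 1*2) = 116*(-17 - 2) = 116*(-19) = -2204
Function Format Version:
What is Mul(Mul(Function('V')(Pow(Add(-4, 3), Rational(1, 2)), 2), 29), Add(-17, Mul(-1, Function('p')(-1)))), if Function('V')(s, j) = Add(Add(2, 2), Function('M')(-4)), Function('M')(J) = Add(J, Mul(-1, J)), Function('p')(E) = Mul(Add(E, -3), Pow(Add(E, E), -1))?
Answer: -2204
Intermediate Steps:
Function('p')(E) = Mul(Rational(1, 2), Pow(E, -1), Add(-3, E)) (Function('p')(E) = Mul(Add(-3, E), Pow(Mul(2, E), -1)) = Mul(Add(-3, E), Mul(Rational(1, 2), Pow(E, -1))) = Mul(Rational(1, 2), Pow(E, -1), Add(-3, E)))
Function('M')(J) = 0
Function('V')(s, j) = 4 (Function('V')(s, j) = Add(Add(2, 2), 0) = Add(4, 0) = 4)
Mul(Mul(Function('V')(Pow(Add(-4, 3), Rational(1, 2)), 2), 29), Add(-17, Mul(-1, Function('p')(-1)))) = Mul(Mul(4, 29), Add(-17, Mul(-1, Mul(Rational(1, 2), Pow(-1, -1), Add(-3, -1))))) = Mul(116, Add(-17, Mul(-1, Mul(Rational(1, 2), -1, -4)))) = Mul(116, Add(-17, Mul(-1, 2))) = Mul(116, Add(-17, -2)) = Mul(116, -19) = -2204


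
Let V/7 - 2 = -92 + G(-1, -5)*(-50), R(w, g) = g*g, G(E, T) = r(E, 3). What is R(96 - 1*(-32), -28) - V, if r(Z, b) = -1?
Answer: 1064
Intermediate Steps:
G(E, T) = -1
R(w, g) = g**2
V = -280 (V = 14 + 7*(-92 - 1*(-50)) = 14 + 7*(-92 + 50) = 14 + 7*(-42) = 14 - 294 = -280)
R(96 - 1*(-32), -28) - V = (-28)**2 - 1*(-280) = 784 + 280 = 1064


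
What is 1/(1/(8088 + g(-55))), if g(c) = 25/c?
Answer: 88963/11 ≈ 8087.5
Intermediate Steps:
1/(1/(8088 + g(-55))) = 1/(1/(8088 + 25/(-55))) = 1/(1/(8088 + 25*(-1/55))) = 1/(1/(8088 - 5/11)) = 1/(1/(88963/11)) = 1/(11/88963) = 88963/11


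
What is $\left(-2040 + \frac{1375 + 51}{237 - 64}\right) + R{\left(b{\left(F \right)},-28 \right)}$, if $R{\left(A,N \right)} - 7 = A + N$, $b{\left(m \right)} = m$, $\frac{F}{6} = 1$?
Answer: $- \frac{354089}{173} \approx -2046.8$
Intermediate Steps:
$F = 6$ ($F = 6 \cdot 1 = 6$)
$R{\left(A,N \right)} = 7 + A + N$ ($R{\left(A,N \right)} = 7 + \left(A + N\right) = 7 + A + N$)
$\left(-2040 + \frac{1375 + 51}{237 - 64}\right) + R{\left(b{\left(F \right)},-28 \right)} = \left(-2040 + \frac{1375 + 51}{237 - 64}\right) + \left(7 + 6 - 28\right) = \left(-2040 + \frac{1426}{173}\right) - 15 = - \frac{351494}{173} - 15 = - \frac{354089}{173}$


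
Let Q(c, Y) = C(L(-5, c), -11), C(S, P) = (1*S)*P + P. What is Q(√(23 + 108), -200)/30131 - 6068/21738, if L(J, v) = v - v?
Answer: -91537013/327493839 ≈ -0.27951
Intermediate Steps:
L(J, v) = 0
C(S, P) = P + P*S (C(S, P) = S*P + P = P*S + P = P + P*S)
Q(c, Y) = -11 (Q(c, Y) = -11*(1 + 0) = -11*1 = -11)
Q(√(23 + 108), -200)/30131 - 6068/21738 = -11/30131 - 6068/21738 = -11*1/30131 - 6068*1/21738 = -11/30131 - 3034/10869 = -91537013/327493839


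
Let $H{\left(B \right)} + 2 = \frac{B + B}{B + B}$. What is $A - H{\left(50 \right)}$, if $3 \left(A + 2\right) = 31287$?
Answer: $10428$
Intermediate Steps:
$A = 10427$ ($A = -2 + \frac{1}{3} \cdot 31287 = -2 + 10429 = 10427$)
$H{\left(B \right)} = -1$ ($H{\left(B \right)} = -2 + \frac{B + B}{B + B} = -2 + \frac{2 B}{2 B} = -2 + 2 B \frac{1}{2 B} = -2 + 1 = -1$)
$A - H{\left(50 \right)} = 10427 - -1 = 10427 + 1 = 10428$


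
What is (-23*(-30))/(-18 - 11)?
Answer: -690/29 ≈ -23.793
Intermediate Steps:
(-23*(-30))/(-18 - 11) = 690/(-29) = 690*(-1/29) = -690/29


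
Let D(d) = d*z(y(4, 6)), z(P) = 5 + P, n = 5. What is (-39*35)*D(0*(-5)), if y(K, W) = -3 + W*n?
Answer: 0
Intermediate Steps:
y(K, W) = -3 + 5*W (y(K, W) = -3 + W*5 = -3 + 5*W)
D(d) = 32*d (D(d) = d*(5 + (-3 + 5*6)) = d*(5 + (-3 + 30)) = d*(5 + 27) = d*32 = 32*d)
(-39*35)*D(0*(-5)) = (-39*35)*(32*(0*(-5))) = -43680*0 = -1365*0 = 0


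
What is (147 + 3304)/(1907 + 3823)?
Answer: 3451/5730 ≈ 0.60227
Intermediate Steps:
(147 + 3304)/(1907 + 3823) = 3451/5730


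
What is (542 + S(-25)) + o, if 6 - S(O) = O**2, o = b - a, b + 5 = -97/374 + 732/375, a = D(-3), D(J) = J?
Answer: -3614119/46750 ≈ -77.307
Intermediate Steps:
a = -3
b = -154619/46750 (b = -5 + (-97/374 + 732/375) = -5 + (-97*1/374 + 732*(1/375)) = -5 + (-97/374 + 244/125) = -5 + 79131/46750 = -154619/46750 ≈ -3.3074)
o = -14369/46750 (o = -154619/46750 - 1*(-3) = -154619/46750 + 3 = -14369/46750 ≈ -0.30736)
S(O) = 6 - O**2
(542 + S(-25)) + o = (542 + (6 - 1*(-25)**2)) - 14369/46750 = (542 + (6 - 1*625)) - 14369/46750 = (542 + (6 - 625)) - 14369/46750 = (542 - 619) - 14369/46750 = -77 - 14369/46750 = -3614119/46750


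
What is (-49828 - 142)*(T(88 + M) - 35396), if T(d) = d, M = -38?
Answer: 1766239620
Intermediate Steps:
(-49828 - 142)*(T(88 + M) - 35396) = (-49828 - 142)*((88 - 38) - 35396) = -49970*(50 - 35396) = -49970*(-35346) = 1766239620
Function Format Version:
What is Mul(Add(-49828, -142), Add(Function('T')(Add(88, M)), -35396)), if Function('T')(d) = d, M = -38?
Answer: 1766239620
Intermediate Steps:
Mul(Add(-49828, -142), Add(Function('T')(Add(88, M)), -35396)) = Mul(Add(-49828, -142), Add(Add(88, -38), -35396)) = Mul(-49970, Add(50, -35396)) = Mul(-49970, -35346) = 1766239620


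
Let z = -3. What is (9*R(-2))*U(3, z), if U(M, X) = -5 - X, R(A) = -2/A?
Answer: -18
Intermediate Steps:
(9*R(-2))*U(3, z) = (9*(-2/(-2)))*(-5 - 1*(-3)) = (9*(-2*(-½)))*(-5 + 3) = (9*1)*(-2) = 9*(-2) = -18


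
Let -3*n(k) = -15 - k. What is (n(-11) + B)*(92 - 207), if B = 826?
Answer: -285430/3 ≈ -95143.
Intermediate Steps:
n(k) = 5 + k/3 (n(k) = -(-15 - k)/3 = 5 + k/3)
(n(-11) + B)*(92 - 207) = ((5 + (⅓)*(-11)) + 826)*(92 - 207) = ((5 - 11/3) + 826)*(-115) = (4/3 + 826)*(-115) = (2482/3)*(-115) = -285430/3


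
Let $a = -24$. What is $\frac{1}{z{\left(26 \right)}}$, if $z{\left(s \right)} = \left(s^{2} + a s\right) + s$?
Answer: $\frac{1}{78} \approx 0.012821$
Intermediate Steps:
$z{\left(s \right)} = s^{2} - 23 s$ ($z{\left(s \right)} = \left(s^{2} - 24 s\right) + s = s^{2} - 23 s$)
$\frac{1}{z{\left(26 \right)}} = \frac{1}{26 \left(-23 + 26\right)} = \frac{1}{26 \cdot 3} = \frac{1}{78}$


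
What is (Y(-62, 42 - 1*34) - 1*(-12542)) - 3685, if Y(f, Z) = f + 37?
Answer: 8832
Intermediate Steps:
Y(f, Z) = 37 + f
(Y(-62, 42 - 1*34) - 1*(-12542)) - 3685 = ((37 - 62) - 1*(-12542)) - 3685 = (-25 + 12542) - 3685 = 12517 - 3685 = 8832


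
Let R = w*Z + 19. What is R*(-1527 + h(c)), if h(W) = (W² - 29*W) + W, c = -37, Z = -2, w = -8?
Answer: 30730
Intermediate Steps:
h(W) = W² - 28*W
R = 35 (R = -8*(-2) + 19 = 16 + 19 = 35)
R*(-1527 + h(c)) = 35*(-1527 - 37*(-28 - 37)) = 35*(-1527 - 37*(-65)) = 35*(-1527 + 2405) = 35*878 = 30730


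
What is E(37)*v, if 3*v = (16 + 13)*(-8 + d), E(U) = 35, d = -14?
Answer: -22330/3 ≈ -7443.3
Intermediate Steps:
v = -638/3 (v = ((16 + 13)*(-8 - 14))/3 = (29*(-22))/3 = (⅓)*(-638) = -638/3 ≈ -212.67)
E(37)*v = 35*(-638/3) = -22330/3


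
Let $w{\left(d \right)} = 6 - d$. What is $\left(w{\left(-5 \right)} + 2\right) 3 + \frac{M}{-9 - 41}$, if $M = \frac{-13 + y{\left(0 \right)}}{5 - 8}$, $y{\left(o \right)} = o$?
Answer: $\frac{5837}{150} \approx 38.913$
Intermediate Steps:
$M = \frac{13}{3}$ ($M = \frac{-13 + 0}{5 - 8} = - \frac{13}{-3} = \left(-13\right) \left(- \frac{1}{3}\right) = \frac{13}{3} \approx 4.3333$)
$\left(w{\left(-5 \right)} + 2\right) 3 + \frac{M}{-9 - 41} = \left(\left(6 - -5\right) + 2\right) 3 + \frac{13}{3 \left(-9 - 41\right)} = \left(\left(6 + 5\right) + 2\right) 3 + \frac{13}{3 \left(-50\right)} = \left(11 + 2\right) 3 + \frac{13}{3} \left(- \frac{1}{50}\right) = 13 \cdot 3 - \frac{13}{150} = 39 - \frac{13}{150} = \frac{5837}{150}$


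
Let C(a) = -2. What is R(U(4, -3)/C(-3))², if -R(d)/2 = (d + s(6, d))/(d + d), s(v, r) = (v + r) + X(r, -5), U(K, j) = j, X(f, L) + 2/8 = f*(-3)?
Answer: 289/36 ≈ 8.0278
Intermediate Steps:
X(f, L) = -¼ - 3*f (X(f, L) = -¼ + f*(-3) = -¼ - 3*f)
s(v, r) = -¼ + v - 2*r (s(v, r) = (v + r) + (-¼ - 3*r) = (r + v) + (-¼ - 3*r) = -¼ + v - 2*r)
R(d) = -(23/4 - d)/d (R(d) = -2*(d + (-¼ + 6 - 2*d))/(d + d) = -2*(d + (23/4 - 2*d))/(2*d) = -2*(23/4 - d)*1/(2*d) = -(23/4 - d)/d)
R(U(4, -3)/C(-3))² = ((-23/4 - 3/(-2))/((-3/(-2))))² = ((-23/4 - 3*(-½))/((-3*(-½))))² = ((-23/4 + 3/2)/(3/2))² = ((⅔)*(-17/4))² = (-17/6)² = 289/36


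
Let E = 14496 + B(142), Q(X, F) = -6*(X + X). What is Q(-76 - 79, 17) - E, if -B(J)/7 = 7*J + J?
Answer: -4684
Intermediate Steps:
Q(X, F) = -12*X
B(J) = -56*J (B(J) = -7*(7*J + J) = -56*J)
E = 6544 (E = 14496 - 56*142 = 14496 - 7952 = 6544)
Q(-76 - 79, 17) - E = -12*(-76 - 79) - 1*6544 = -12*(-155) - 6544 = 1860 - 6544 = -4684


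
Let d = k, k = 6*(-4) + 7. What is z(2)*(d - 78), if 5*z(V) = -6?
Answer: 114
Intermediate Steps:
z(V) = -6/5 (z(V) = (1/5)*(-6) = -6/5)
k = -17 (k = -24 + 7 = -17)
d = -17
z(2)*(d - 78) = -6*(-17 - 78)/5 = -6/5*(-95) = 114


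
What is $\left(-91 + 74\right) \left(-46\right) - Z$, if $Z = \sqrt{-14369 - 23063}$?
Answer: $782 - 2 i \sqrt{9358} \approx 782.0 - 193.47 i$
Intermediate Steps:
$Z = 2 i \sqrt{9358}$ ($Z = \sqrt{-37432} = 2 i \sqrt{9358} \approx 193.47 i$)
$\left(-91 + 74\right) \left(-46\right) - Z = \left(-91 + 74\right) \left(-46\right) - 2 i \sqrt{9358} = \left(-17\right) \left(-46\right) - 2 i \sqrt{9358} = 782 - 2 i \sqrt{9358}$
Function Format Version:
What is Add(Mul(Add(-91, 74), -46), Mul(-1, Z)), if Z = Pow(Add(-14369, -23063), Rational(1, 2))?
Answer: Add(782, Mul(-2, I, Pow(9358, Rational(1, 2)))) ≈ Add(782.00, Mul(-193.47, I))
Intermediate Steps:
Z = Mul(2, I, Pow(9358, Rational(1, 2))) (Z = Pow(-37432, Rational(1, 2)) = Mul(2, I, Pow(9358, Rational(1, 2))) ≈ Mul(193.47, I))
Add(Mul(Add(-91, 74), -46), Mul(-1, Z)) = Add(Mul(Add(-91, 74), -46), Mul(-1, Mul(2, I, Pow(9358, Rational(1, 2))))) = Add(Mul(-17, -46), Mul(-2, I, Pow(9358, Rational(1, 2)))) = Add(782, Mul(-2, I, Pow(9358, Rational(1, 2))))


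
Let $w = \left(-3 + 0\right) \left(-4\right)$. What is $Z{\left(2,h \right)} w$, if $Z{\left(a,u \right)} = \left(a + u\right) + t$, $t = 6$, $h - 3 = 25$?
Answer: $432$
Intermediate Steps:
$h = 28$ ($h = 3 + 25 = 28$)
$w = 12$ ($w = \left(-3\right) \left(-4\right) = 12$)
$Z{\left(a,u \right)} = 6 + a + u$ ($Z{\left(a,u \right)} = \left(a + u\right) + 6 = 6 + a + u$)
$Z{\left(2,h \right)} w = \left(6 + 2 + 28\right) 12 = 36 \cdot 12 = 432$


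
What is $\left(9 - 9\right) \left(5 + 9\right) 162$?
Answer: $0$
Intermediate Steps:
$\left(9 - 9\right) \left(5 + 9\right) 162 = 0 \cdot 14 \cdot 162 = 0 \cdot 162 = 0$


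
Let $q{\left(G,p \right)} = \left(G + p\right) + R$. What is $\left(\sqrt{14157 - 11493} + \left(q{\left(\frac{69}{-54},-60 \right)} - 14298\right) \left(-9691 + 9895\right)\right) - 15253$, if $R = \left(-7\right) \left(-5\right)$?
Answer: $- \frac{8812217}{3} + 6 \sqrt{74} \approx -2.9374 \cdot 10^{6}$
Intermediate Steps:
$R = 35$
$q{\left(G,p \right)} = 35 + G + p$ ($q{\left(G,p \right)} = \left(G + p\right) + 35 = 35 + G + p$)
$\left(\sqrt{14157 - 11493} + \left(q{\left(\frac{69}{-54},-60 \right)} - 14298\right) \left(-9691 + 9895\right)\right) - 15253 = \left(\sqrt{14157 - 11493} + \left(\left(35 + \frac{69}{-54} - 60\right) - 14298\right) \left(-9691 + 9895\right)\right) - 15253 = \left(\sqrt{2664} + \left(\left(35 + 69 \left(- \frac{1}{54}\right) - 60\right) - 14298\right) 204\right) - 15253 = \left(6 \sqrt{74} + \left(\left(35 - \frac{23}{18} - 60\right) - 14298\right) 204\right) - 15253 = \left(6 \sqrt{74} + \left(- \frac{473}{18} - 14298\right) 204\right) - 15253 = \left(6 \sqrt{74} - \frac{8766458}{3}\right) - 15253 = \left(- \frac{8766458}{3} + 6 \sqrt{74}\right) - 15253 = - \frac{8812217}{3} + 6 \sqrt{74}$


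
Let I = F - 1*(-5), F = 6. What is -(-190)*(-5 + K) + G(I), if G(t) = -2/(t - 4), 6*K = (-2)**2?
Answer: -17296/21 ≈ -823.62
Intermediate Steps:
K = 2/3 (K = (1/6)*(-2)**2 = (1/6)*4 = 2/3 ≈ 0.66667)
I = 11 (I = 6 - 1*(-5) = 6 + 5 = 11)
G(t) = -2/(-4 + t)
-(-190)*(-5 + K) + G(I) = -(-190)*(-5 + 2/3) - 2/(-4 + 11) = -(-190)*(-13)/3 - 2/7 = -38*65/3 - 2*1/7 = -2470/3 - 2/7 = -17296/21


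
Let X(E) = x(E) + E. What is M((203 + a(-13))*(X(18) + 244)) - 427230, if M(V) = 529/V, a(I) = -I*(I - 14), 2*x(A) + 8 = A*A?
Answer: -26556617329/62160 ≈ -4.2723e+5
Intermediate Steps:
x(A) = -4 + A²/2 (x(A) = -4 + (A*A)/2 = -4 + A²/2)
X(E) = -4 + E + E²/2 (X(E) = (-4 + E²/2) + E = -4 + E + E²/2)
a(I) = -I*(-14 + I)
M((203 + a(-13))*(X(18) + 244)) - 427230 = 529/(((203 - 13*(14 - 1*(-13)))*((-4 + 18 + (½)*18²) + 244))) - 427230 = 529/(((203 - 13*(14 + 13))*((-4 + 18 + (½)*324) + 244))) - 427230 = 529/(((203 - 13*27)*((-4 + 18 + 162) + 244))) - 427230 = 529/(((203 - 351)*(176 + 244))) - 427230 = 529/((-148*420)) - 427230 = 529/(-62160) - 427230 = 529*(-1/62160) - 427230 = -529/62160 - 427230 = -26556617329/62160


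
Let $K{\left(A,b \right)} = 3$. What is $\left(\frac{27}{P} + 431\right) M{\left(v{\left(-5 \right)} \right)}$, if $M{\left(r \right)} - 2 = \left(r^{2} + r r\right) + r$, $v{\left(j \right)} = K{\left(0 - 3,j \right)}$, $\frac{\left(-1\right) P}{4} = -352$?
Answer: $\frac{13958125}{1408} \approx 9913.4$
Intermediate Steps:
$P = 1408$ ($P = \left(-4\right) \left(-352\right) = 1408$)
$v{\left(j \right)} = 3$
$M{\left(r \right)} = 2 + r + 2 r^{2}$ ($M{\left(r \right)} = 2 + \left(\left(r^{2} + r r\right) + r\right) = 2 + \left(\left(r^{2} + r^{2}\right) + r\right) = 2 + \left(2 r^{2} + r\right) = 2 + \left(r + 2 r^{2}\right) = 2 + r + 2 r^{2}$)
$\left(\frac{27}{P} + 431\right) M{\left(v{\left(-5 \right)} \right)} = \left(\frac{27}{1408} + 431\right) \left(2 + 3 + 2 \cdot 3^{2}\right) = \left(27 \cdot \frac{1}{1408} + 431\right) \left(2 + 3 + 2 \cdot 9\right) = \left(\frac{27}{1408} + 431\right) \left(2 + 3 + 18\right) = \frac{606875}{1408} \cdot 23 = \frac{13958125}{1408}$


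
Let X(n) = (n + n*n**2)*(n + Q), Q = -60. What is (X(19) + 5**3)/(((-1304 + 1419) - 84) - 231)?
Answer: 281873/200 ≈ 1409.4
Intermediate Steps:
X(n) = (-60 + n)*(n + n**3) (X(n) = (n + n*n**2)*(n - 60) = (n + n**3)*(-60 + n) = (-60 + n)*(n + n**3))
(X(19) + 5**3)/(((-1304 + 1419) - 84) - 231) = (19*(-60 + 19 + 19**3 - 60*19**2) + 5**3)/(((-1304 + 1419) - 84) - 231) = (19*(-60 + 19 + 6859 - 60*361) + 125)/((115 - 84) - 231) = (19*(-60 + 19 + 6859 - 21660) + 125)/(31 - 231) = (19*(-14842) + 125)/(-200) = (-281998 + 125)*(-1/200) = -281873*(-1/200) = 281873/200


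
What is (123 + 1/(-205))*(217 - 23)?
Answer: 4891516/205 ≈ 23861.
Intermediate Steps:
(123 + 1/(-205))*(217 - 23) = (123 - 1/205)*194 = (25214/205)*194 = 4891516/205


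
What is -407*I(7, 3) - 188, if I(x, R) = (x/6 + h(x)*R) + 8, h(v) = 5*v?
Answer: -279923/6 ≈ -46654.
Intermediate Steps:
I(x, R) = 8 + x/6 + 5*R*x (I(x, R) = (x/6 + (5*x)*R) + 8 = (x/6 + 5*R*x) + 8 = 8 + x/6 + 5*R*x)
-407*I(7, 3) - 188 = -407*(8 + (⅙)*7 + 5*3*7) - 188 = -407*(8 + 7/6 + 105) - 188 = -407*685/6 - 188 = -278795/6 - 188 = -279923/6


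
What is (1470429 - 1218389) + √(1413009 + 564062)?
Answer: 252040 + √1977071 ≈ 2.5345e+5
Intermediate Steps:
(1470429 - 1218389) + √(1413009 + 564062) = 252040 + √1977071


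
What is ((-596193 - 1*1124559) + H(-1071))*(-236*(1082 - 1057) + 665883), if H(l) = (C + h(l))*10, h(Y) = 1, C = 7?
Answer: -1135614268576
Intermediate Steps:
H(l) = 80 (H(l) = (7 + 1)*10 = 8*10 = 80)
((-596193 - 1*1124559) + H(-1071))*(-236*(1082 - 1057) + 665883) = ((-596193 - 1*1124559) + 80)*(-236*(1082 - 1057) + 665883) = ((-596193 - 1124559) + 80)*(-236*25 + 665883) = (-1720752 + 80)*(-5900 + 665883) = -1720672*659983 = -1135614268576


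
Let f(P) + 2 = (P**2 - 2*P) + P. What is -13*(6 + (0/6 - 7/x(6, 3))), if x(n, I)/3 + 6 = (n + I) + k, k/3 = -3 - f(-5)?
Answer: -21151/270 ≈ -78.337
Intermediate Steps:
f(P) = -2 + P**2 - P (f(P) = -2 + ((P**2 - 2*P) + P) = -2 + (P**2 - P) = -2 + P**2 - P)
k = -93 (k = 3*(-3 - (-2 + (-5)**2 - 1*(-5))) = 3*(-3 - (-2 + 25 + 5)) = 3*(-3 - 1*28) = 3*(-3 - 28) = 3*(-31) = -93)
x(n, I) = -297 + 3*I + 3*n (x(n, I) = -18 + 3*((n + I) - 93) = -18 + 3*((I + n) - 93) = -18 + 3*(-93 + I + n) = -18 + (-279 + 3*I + 3*n) = -297 + 3*I + 3*n)
-13*(6 + (0/6 - 7/x(6, 3))) = -13*(6 + (0/6 - 7/(-297 + 3*3 + 3*6))) = -13*(6 + (0*(1/6) - 7/(-297 + 9 + 18))) = -13*(6 + (0 - 7/(-270))) = -13*(6 + (0 - 7*(-1/270))) = -13*(6 + (0 + 7/270)) = -13*(6 + 7/270) = -13*1627/270 = -21151/270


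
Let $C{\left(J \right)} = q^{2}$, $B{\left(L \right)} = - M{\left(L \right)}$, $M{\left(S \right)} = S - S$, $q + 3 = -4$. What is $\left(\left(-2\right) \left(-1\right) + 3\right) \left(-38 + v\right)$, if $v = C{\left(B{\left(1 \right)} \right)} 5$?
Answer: $1035$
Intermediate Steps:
$q = -7$ ($q = -3 - 4 = -7$)
$M{\left(S \right)} = 0$
$B{\left(L \right)} = 0$ ($B{\left(L \right)} = \left(-1\right) 0 = 0$)
$C{\left(J \right)} = 49$ ($C{\left(J \right)} = \left(-7\right)^{2} = 49$)
$v = 245$ ($v = 49 \cdot 5 = 245$)
$\left(\left(-2\right) \left(-1\right) + 3\right) \left(-38 + v\right) = \left(\left(-2\right) \left(-1\right) + 3\right) \left(-38 + 245\right) = \left(2 + 3\right) 207 = 5 \cdot 207 = 1035$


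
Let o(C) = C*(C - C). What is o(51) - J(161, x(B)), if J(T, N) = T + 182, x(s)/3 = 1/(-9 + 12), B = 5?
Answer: -343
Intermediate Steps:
x(s) = 1 (x(s) = 3/(-9 + 12) = 3/3 = 3*(⅓) = 1)
J(T, N) = 182 + T
o(C) = 0 (o(C) = C*0 = 0)
o(51) - J(161, x(B)) = 0 - (182 + 161) = 0 - 1*343 = 0 - 343 = -343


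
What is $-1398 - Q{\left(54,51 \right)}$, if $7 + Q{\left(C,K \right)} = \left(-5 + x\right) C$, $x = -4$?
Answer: $-905$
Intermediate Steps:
$Q{\left(C,K \right)} = -7 - 9 C$ ($Q{\left(C,K \right)} = -7 + \left(-5 - 4\right) C = -7 - 9 C$)
$-1398 - Q{\left(54,51 \right)} = -1398 - \left(-7 - 486\right) = -1398 - -493 = -1398 + 493 = -905$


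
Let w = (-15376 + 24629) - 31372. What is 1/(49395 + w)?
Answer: 1/27276 ≈ 3.6662e-5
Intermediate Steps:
w = -22119 (w = 9253 - 31372 = -22119)
1/(49395 + w) = 1/(49395 - 22119) = 1/27276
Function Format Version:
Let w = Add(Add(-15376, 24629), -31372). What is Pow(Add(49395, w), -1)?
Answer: Rational(1, 27276) ≈ 3.6662e-5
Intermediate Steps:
w = -22119 (w = Add(9253, -31372) = -22119)
Pow(Add(49395, w), -1) = Pow(Add(49395, -22119), -1) = Pow(27276, -1) = Rational(1, 27276)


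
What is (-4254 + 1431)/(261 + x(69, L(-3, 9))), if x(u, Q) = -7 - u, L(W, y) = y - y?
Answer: -2823/185 ≈ -15.259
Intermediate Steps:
L(W, y) = 0
(-4254 + 1431)/(261 + x(69, L(-3, 9))) = (-4254 + 1431)/(261 + (-7 - 1*69)) = -2823/(261 + (-7 - 69)) = -2823/(261 - 76) = -2823/185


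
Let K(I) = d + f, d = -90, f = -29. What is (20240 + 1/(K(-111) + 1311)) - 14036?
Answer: 7395169/1192 ≈ 6204.0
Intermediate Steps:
K(I) = -119 (K(I) = -90 - 29 = -119)
(20240 + 1/(K(-111) + 1311)) - 14036 = (20240 + 1/(-119 + 1311)) - 14036 = (20240 + 1/1192) - 14036 = 24126081/1192 - 14036 = 7395169/1192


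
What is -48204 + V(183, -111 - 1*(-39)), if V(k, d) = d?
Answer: -48276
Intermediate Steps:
-48204 + V(183, -111 - 1*(-39)) = -48204 + (-111 - 1*(-39)) = -48204 + (-111 + 39) = -48204 - 72 = -48276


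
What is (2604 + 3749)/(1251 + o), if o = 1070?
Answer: 6353/2321 ≈ 2.7372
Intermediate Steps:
(2604 + 3749)/(1251 + o) = (2604 + 3749)/(1251 + 1070) = 6353/2321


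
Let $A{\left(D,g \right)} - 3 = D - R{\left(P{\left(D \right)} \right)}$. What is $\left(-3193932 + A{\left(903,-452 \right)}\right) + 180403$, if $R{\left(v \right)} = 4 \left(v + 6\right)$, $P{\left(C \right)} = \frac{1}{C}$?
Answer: $- \frac{2720420245}{903} \approx -3.0126 \cdot 10^{6}$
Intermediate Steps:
$R{\left(v \right)} = 24 + 4 v$ ($R{\left(v \right)} = 4 \left(6 + v\right) = 24 + 4 v$)
$A{\left(D,g \right)} = -21 + D - \frac{4}{D}$ ($A{\left(D,g \right)} = 3 - \left(24 - D + \frac{4}{D}\right) = -21 + D - \frac{4}{D}$)
$\left(-3193932 + A{\left(903,-452 \right)}\right) + 180403 = \left(-3193932 - \left(-882 + \frac{4}{903}\right)\right) + 180403 = \left(-3193932 - - \frac{796442}{903}\right) + 180403 = \left(-3193932 + \frac{796442}{903}\right) + 180403 = - \frac{2883324154}{903} + 180403 = - \frac{2720420245}{903}$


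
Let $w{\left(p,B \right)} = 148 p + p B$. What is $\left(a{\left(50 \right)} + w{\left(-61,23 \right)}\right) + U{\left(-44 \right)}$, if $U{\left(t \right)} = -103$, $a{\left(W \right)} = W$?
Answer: $-10484$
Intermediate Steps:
$w{\left(p,B \right)} = 148 p + B p$
$\left(a{\left(50 \right)} + w{\left(-61,23 \right)}\right) + U{\left(-44 \right)} = \left(50 - 61 \left(148 + 23\right)\right) - 103 = \left(50 - 10431\right) - 103 = -10381 - 103 = -10484$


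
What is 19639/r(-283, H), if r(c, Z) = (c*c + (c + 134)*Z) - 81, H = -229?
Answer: 19639/114129 ≈ 0.17208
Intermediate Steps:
r(c, Z) = -81 + c² + Z*(134 + c) (r(c, Z) = (c² + (134 + c)*Z) - 81 = (c² + Z*(134 + c)) - 81 = -81 + c² + Z*(134 + c))
19639/r(-283, H) = 19639/(-81 + (-283)² + 134*(-229) - 229*(-283)) = 19639/(-81 + 80089 - 30686 + 64807) = 19639/114129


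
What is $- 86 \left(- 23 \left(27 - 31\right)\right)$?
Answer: $-7912$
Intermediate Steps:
$- 86 \left(- 23 \left(27 - 31\right)\right) = - 86 \left(\left(-23\right) \left(-4\right)\right) = \left(-86\right) 92 = -7912$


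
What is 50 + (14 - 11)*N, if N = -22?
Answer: -16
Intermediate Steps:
50 + (14 - 11)*N = 50 + (14 - 11)*(-22) = 50 + 3*(-22) = 50 - 66 = -16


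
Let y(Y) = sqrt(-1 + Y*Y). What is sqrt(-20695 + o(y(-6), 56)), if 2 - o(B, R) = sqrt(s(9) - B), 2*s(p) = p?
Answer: sqrt(-82772 - 2*sqrt(2)*sqrt(9 - 2*sqrt(35)))/2 ≈ 0.0041362 - 143.85*I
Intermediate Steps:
y(Y) = sqrt(-1 + Y**2)
s(p) = p/2
o(B, R) = 2 - sqrt(9/2 - B) (o(B, R) = 2 - sqrt((1/2)*9 - B) = 2 - sqrt(9/2 - B))
sqrt(-20695 + o(y(-6), 56)) = sqrt(-20695 + (2 - sqrt(18 - 4*sqrt(-1 + (-6)**2))/2)) = sqrt(-20695 + (2 - sqrt(18 - 4*sqrt(-1 + 36))/2)) = sqrt(-20695 + (2 - sqrt(18 - 4*sqrt(35))/2)) = sqrt(-20693 - sqrt(18 - 4*sqrt(35))/2)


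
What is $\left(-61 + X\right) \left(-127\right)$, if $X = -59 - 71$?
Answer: $24257$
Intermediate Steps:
$X = -130$ ($X = -59 - 71 = -130$)
$\left(-61 + X\right) \left(-127\right) = \left(-61 - 130\right) \left(-127\right) = \left(-191\right) \left(-127\right) = 24257$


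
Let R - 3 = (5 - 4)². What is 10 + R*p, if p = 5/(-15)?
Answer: 26/3 ≈ 8.6667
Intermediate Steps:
R = 4 (R = 3 + (5 - 4)² = 3 + 1² = 3 + 1 = 4)
p = -⅓ (p = 5*(-1/15) = -⅓ ≈ -0.33333)
10 + R*p = 10 + 4*(-⅓) = 10 - 4/3 = 26/3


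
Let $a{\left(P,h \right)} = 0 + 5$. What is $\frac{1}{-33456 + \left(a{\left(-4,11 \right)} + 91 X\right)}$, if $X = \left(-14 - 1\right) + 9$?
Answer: $- \frac{1}{33997} \approx -2.9414 \cdot 10^{-5}$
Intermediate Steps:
$X = -6$ ($X = -15 + 9 = -6$)
$a{\left(P,h \right)} = 5$
$\frac{1}{-33456 + \left(a{\left(-4,11 \right)} + 91 X\right)} = \frac{1}{-33456 + \left(5 + 91 \left(-6\right)\right)} = \frac{1}{-33456 + \left(5 - 546\right)} = \frac{1}{-33456 - 541} = \frac{1}{-33997} = - \frac{1}{33997}$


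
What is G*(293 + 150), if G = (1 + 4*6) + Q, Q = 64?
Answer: 39427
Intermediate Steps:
G = 89 (G = (1 + 4*6) + 64 = (1 + 24) + 64 = 25 + 64 = 89)
G*(293 + 150) = 89*(293 + 150) = 89*443 = 39427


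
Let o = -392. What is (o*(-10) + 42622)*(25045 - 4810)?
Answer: 941777370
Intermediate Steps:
(o*(-10) + 42622)*(25045 - 4810) = (-392*(-10) + 42622)*(25045 - 4810) = (3920 + 42622)*20235 = 46542*20235 = 941777370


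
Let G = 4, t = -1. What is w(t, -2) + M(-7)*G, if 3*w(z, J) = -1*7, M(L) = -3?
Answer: -43/3 ≈ -14.333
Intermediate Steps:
w(z, J) = -7/3 (w(z, J) = (-1*7)/3 = (1/3)*(-7) = -7/3)
w(t, -2) + M(-7)*G = -7/3 - 3*4 = -7/3 - 12 = -43/3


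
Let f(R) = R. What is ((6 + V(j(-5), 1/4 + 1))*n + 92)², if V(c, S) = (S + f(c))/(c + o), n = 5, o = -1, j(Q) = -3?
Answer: 3948169/256 ≈ 15423.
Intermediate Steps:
V(c, S) = (S + c)/(-1 + c) (V(c, S) = (S + c)/(c - 1) = (S + c)/(-1 + c))
((6 + V(j(-5), 1/4 + 1))*n + 92)² = ((6 + ((1/4 + 1) - 3)/(-1 - 3))*5 + 92)² = ((6 + ((¼ + 1) - 3)/(-4))*5 + 92)² = ((6 - (5/4 - 3)/4)*5 + 92)² = ((6 - ¼*(-7/4))*5 + 92)² = ((6 + 7/16)*5 + 92)² = ((103/16)*5 + 92)² = (515/16 + 92)² = (1987/16)² = 3948169/256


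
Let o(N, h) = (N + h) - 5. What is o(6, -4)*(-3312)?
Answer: 9936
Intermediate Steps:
o(N, h) = -5 + N + h
o(6, -4)*(-3312) = (-5 + 6 - 4)*(-3312) = -3*(-3312) = 9936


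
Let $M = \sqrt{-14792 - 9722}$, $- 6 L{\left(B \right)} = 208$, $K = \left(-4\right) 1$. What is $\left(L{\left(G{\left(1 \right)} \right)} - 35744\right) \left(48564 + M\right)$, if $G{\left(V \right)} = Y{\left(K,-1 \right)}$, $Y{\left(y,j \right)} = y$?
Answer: $-1737555168 - \frac{107336 i \sqrt{24514}}{3} \approx -1.7376 \cdot 10^{9} - 5.6018 \cdot 10^{6} i$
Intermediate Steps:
$K = -4$
$G{\left(V \right)} = -4$
$L{\left(B \right)} = - \frac{104}{3}$ ($L{\left(B \right)} = \left(- \frac{1}{6}\right) 208 = - \frac{104}{3}$)
$M = i \sqrt{24514}$ ($M = \sqrt{-24514} = i \sqrt{24514} \approx 156.57 i$)
$\left(L{\left(G{\left(1 \right)} \right)} - 35744\right) \left(48564 + M\right) = \left(- \frac{104}{3} - 35744\right) \left(48564 + i \sqrt{24514}\right) = - \frac{107336 \left(48564 + i \sqrt{24514}\right)}{3} = -1737555168 - \frac{107336 i \sqrt{24514}}{3}$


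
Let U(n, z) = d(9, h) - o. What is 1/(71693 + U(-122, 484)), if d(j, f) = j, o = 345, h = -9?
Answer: 1/71357 ≈ 1.4014e-5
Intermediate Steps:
U(n, z) = -336 (U(n, z) = 9 - 1*345 = 9 - 345 = -336)
1/(71693 + U(-122, 484)) = 1/(71693 - 336) = 1/71357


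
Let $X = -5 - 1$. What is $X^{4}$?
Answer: $1296$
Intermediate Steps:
$X = -6$ ($X = -5 - 1 = -6$)
$X^{4} = \left(-6\right)^{4} = 1296$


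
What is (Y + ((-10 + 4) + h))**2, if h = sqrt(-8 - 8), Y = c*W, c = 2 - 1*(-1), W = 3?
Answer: -7 + 24*I ≈ -7.0 + 24.0*I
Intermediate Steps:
c = 3 (c = 2 + 1 = 3)
Y = 9 (Y = 3*3 = 9)
h = 4*I (h = sqrt(-16) = 4*I ≈ 4.0*I)
(Y + ((-10 + 4) + h))**2 = (9 + ((-10 + 4) + 4*I))**2 = (9 + (-6 + 4*I))**2 = (3 + 4*I)**2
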